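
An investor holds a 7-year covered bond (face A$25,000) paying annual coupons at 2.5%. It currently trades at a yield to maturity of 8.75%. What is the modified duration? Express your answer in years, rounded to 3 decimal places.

Periodic yield y = 0.0875. First find Macaulay duration:
  t   CF        PV=CF/(1+0.0875)^t    t·PV
  1       625.00       574.7126       574.7126
  2       625.00       528.4714     1,056.9428
  3       625.00       485.9507     1,457.8521
  4       625.00       446.8512     1,787.4049
  5       625.00       410.8977     2,054.4884
  6       625.00       377.8369     2,267.0217
  7    25,625.00    14,244.8872    99,714.2104
  Σ                 17,069.6078   108,912.6330
P = 17,069.6078; Macaulay duration = 108,912.6330 / 17,069.6078 = 6.38050 years.
Modified duration = D_Mac / (1 + y) = 6.38050 / 1.0875 = 5.86713 years.

5.867 years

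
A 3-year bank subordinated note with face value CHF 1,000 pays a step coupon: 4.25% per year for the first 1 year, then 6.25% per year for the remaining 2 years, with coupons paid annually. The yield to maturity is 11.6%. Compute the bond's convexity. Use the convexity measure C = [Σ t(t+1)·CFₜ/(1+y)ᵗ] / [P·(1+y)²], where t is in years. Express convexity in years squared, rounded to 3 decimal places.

With y = 0.116:
  t   CF        PV=CF/(1+0.116)^t    t·PV        t(t+1)·PV
  1        42.50        38.0824        38.0824          76.1649
  2        62.50        50.1824       100.3648         301.0945
  3     1,062.50       764.4276     2,293.2828       9,173.1311
  Σ                    852.6925     2,431.7301       9,550.3905
P = 852.6925.
Convexity = Σ t(t+1)·PV / [P·(1+y)²] = 9,550.3905 / (852.6925 × 1.245456) = 8.99291.

8.993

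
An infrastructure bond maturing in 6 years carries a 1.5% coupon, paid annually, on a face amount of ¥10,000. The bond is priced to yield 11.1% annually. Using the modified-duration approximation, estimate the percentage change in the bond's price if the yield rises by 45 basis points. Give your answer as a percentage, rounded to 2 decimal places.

Periodic yield y = 0.111. Modified duration first:
  t   CF        PV=CF/(1+0.111)^t    t·PV
  1       150.00       135.0135       135.0135
  2       150.00       121.5243       243.0486
  3       150.00       109.3828       328.1484
  4       150.00        98.4544       393.8175
  5       150.00        88.6178       443.0890
  6    10,150.00     5,397.3638    32,384.1826
  Σ                  5,950.3566    33,927.2996
P = 5,950.3566; D_Mac = 5.70173 yrs; D_mod = 5.70173/(1+0.111) = 5.13207 yrs.
ΔP/P ≈ -D_mod · Δy = -5.13207 × (+0.0045) = -0.023094 = -2.3094%.

-2.31%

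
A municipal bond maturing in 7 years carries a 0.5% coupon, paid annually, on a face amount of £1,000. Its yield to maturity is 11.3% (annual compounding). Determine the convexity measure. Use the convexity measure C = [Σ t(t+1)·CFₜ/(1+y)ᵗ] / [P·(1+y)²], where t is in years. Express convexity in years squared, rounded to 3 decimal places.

43.848

With y = 0.113:
  t   CF        PV=CF/(1+0.113)^t    t·PV        t(t+1)·PV
  1         5.00         4.4924         4.4924           8.9847
  2         5.00         4.0363         8.0725          24.2176
  3         5.00         3.6265        10.8794          43.5177
  4         5.00         3.2583        13.0331          65.1657
  5         5.00         2.9275        14.6374          87.8244
  6         5.00         2.6303        15.7816         110.4710
  7     1,005.00       475.0069     3,325.0482      26,600.3860
  Σ                    495.9780     3,391.9447      26,940.5672
P = 495.9780.
Convexity = Σ t(t+1)·PV / [P·(1+y)²] = 26,940.5672 / (495.9780 × 1.238769) = 43.84842.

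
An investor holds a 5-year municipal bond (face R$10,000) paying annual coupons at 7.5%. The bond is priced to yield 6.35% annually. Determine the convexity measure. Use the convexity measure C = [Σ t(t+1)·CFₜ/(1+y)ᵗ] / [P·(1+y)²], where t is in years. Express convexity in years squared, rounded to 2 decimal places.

With y = 0.0635:
  t   CF        PV=CF/(1+0.0635)^t    t·PV        t(t+1)·PV
  1       750.00       705.2186       705.2186       1,410.4372
  2       750.00       663.1111     1,326.2221       3,978.6664
  3       750.00       623.5177     1,870.5531       7,482.2123
  4       750.00       586.2884     2,345.1535      11,725.7676
  5    10,750.00     7,901.7083    39,508.5415     237,051.2489
  Σ                 10,479.8441    45,755.6888     261,648.3324
P = 10,479.8441.
Convexity = Σ t(t+1)·PV / [P·(1+y)²] = 261,648.3324 / (10,479.8441 × 1.131032) = 22.07436.

22.07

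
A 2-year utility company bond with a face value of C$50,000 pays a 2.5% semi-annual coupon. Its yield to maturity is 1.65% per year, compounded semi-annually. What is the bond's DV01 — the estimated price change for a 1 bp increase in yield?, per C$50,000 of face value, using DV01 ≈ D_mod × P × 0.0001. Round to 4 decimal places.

C$9.8999

Periodic yield y = 0.00825.
  t   CF        PV=CF/(1+0.00825)^t    t·PV
  1       625.00       619.8859       619.8859
  2       625.00       614.8137     1,229.6275
  3       625.00       609.7830     1,829.3491
  4    50,625.00    48,988.2712   195,953.0848
  Σ                 50,832.7539   199,631.9473
P = 50,832.7539; D_Mac = 3.92723 half-year periods = 1.96362 yrs; D_mod = 1.94755 yrs.
DV01 ≈ 1.94755 × 50,832.7539 × 0.0001 = 9.899923.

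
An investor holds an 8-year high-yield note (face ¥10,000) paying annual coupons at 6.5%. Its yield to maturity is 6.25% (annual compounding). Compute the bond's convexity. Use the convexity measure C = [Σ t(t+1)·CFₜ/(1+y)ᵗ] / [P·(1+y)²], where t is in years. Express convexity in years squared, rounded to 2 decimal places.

48.04

With y = 0.0625:
  t   CF        PV=CF/(1+0.0625)^t    t·PV        t(t+1)·PV
  1       650.00       611.7647       611.7647       1,223.5294
  2       650.00       575.7785     1,151.5571       3,454.6713
  3       650.00       541.9092     1,625.7277       6,502.9106
  4       650.00       510.0322     2,040.1288      10,200.6441
  5       650.00       480.0303     2,400.1516      14,400.9094
  6       650.00       451.7932     2,710.7594      18,975.3159
  7       650.00       425.2172     2,976.5201      23,812.1611
  8    10,650.00     6,557.1950    52,457.5599     472,118.0389
  Σ                 10,153.7204    65,974.1693     550,688.1808
P = 10,153.7204.
Convexity = Σ t(t+1)·PV / [P·(1+y)²] = 550,688.1808 / (10,153.7204 × 1.128906) = 48.04218.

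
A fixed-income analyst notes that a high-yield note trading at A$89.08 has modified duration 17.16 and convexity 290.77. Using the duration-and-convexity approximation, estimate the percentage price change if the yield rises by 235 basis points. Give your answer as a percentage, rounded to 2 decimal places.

Duration effect: -D_mod·Δy = -17.16 × (+0.0235) = -0.403260
Convexity effect: ½·C·(Δy)² = 0.5 × 290.77 × (0.0235)² = +0.08028886625
ΔP/P ≈ -0.403260 + 0.08028886625 = -0.32297113375
= -32.297113375%.

-32.30%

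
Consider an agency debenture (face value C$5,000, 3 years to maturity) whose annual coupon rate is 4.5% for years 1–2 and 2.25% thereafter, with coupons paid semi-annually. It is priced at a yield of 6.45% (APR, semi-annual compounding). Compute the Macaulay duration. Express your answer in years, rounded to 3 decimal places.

Periodic yield y = 0.03225. Discount each cash flow and weight by its period:
  t   CF        PV=CF/(1+0.03225)^t    t·PV
  1       112.50       108.9852       108.9852
  2       112.50       105.5803       211.1605
  3       112.50       102.2817       306.8450
  4       112.50        99.0862       396.3446
  5        56.25        47.9952       239.9761
  6     5,056.25     4,179.4505    25,076.7032
  Σ                  4,643.3791    26,340.0148
Price P = Σ PV = 4,643.3791.
Macaulay duration = Σ(t·PV) / P = 26,340.0148 / 4,643.3791 = 5.67260 half-year periods.
In years: 5.67260 / 2 = 2.83630 years.

2.836 years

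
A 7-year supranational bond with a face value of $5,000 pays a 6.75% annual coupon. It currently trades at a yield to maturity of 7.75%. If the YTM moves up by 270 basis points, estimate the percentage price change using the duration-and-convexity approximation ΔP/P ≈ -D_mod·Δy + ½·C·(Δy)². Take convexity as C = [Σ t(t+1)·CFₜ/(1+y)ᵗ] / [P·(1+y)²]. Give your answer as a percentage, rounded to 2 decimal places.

-13.10%

With y = 0.0775:
  t   CF        PV=CF/(1+0.0775)^t    t·PV        t(t+1)·PV
  1       337.50       313.2251       313.2251         626.4501
  2       337.50       290.6961       581.3922       1,744.1767
  3       337.50       269.7876       809.3627       3,237.4509
  4       337.50       250.3829     1,001.5316       5,007.6580
  5       337.50       232.3739     1,161.8696       6,971.2176
  6       337.50       215.6602     1,293.9615       9,057.7305
  7     5,337.50     3,165.3150    22,157.2050     177,257.6402
  Σ                  4,737.4408    27,318.5477     203,902.3238
P = 4,737.4408; D_Mac = 5.76652 yrs; D_mod = 5.35176 yrs; C = 37.07181.
Duration effect: -5.35176 × (+0.027) = -0.144497
Convexity effect: 0.5 × 37.07181 × (0.027)² = +0.0135127
ΔP/P ≈ -0.144497 + 0.0135127 = -0.130985 = -13.0985%.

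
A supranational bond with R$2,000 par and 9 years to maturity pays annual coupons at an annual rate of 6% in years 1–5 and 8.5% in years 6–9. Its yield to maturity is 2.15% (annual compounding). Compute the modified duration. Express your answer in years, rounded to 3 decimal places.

Periodic yield y = 0.0215. First find Macaulay duration:
  t   CF        PV=CF/(1+0.0215)^t    t·PV
  1       120.00       117.4743       117.4743
  2       120.00       115.0018       230.0035
  3       120.00       112.5813       337.7438
  4       120.00       110.2117       440.8469
  5       120.00       107.8920       539.4602
  6       170.00       149.6300       897.7800
  7       170.00       146.4807     1,025.3647
  8       170.00       143.3976     1,147.1810
  9     2,170.00     1,791.9026    16,127.1232
  Σ                  2,794.5720    20,862.9776
P = 2,794.5720; Macaulay duration = 20,862.9776 / 2,794.5720 = 7.46554 years.
Modified duration = D_Mac / (1 + y) = 7.46554 / 1.0215 = 7.30841 years.

7.308 years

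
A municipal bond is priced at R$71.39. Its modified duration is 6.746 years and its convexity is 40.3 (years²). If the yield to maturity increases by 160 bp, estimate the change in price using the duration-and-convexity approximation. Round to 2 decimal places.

-R$7.34

Duration effect: -D_mod·Δy = -6.746 × (+0.016) = -0.107936
Convexity effect: ½·C·(Δy)² = 0.5 × 40.3 × (0.016)² = +0.0051584
ΔP/P ≈ -0.107936 + 0.0051584 = -0.1027776
ΔP ≈ 71.39 × (-0.1027776) = -7.337292864.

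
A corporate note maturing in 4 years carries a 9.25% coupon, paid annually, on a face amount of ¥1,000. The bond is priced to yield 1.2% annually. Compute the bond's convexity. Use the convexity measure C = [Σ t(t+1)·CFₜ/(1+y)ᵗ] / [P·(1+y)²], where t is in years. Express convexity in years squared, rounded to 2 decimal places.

16.83

With y = 0.012:
  t   CF        PV=CF/(1+0.012)^t    t·PV        t(t+1)·PV
  1        92.50        91.4032        91.4032         182.8063
  2        92.50        90.3193       180.6387         541.9160
  3        92.50        89.2483       267.7450       1,070.9802
  4     1,092.50     1,041.5962     4,166.3849      20,831.9244
  Σ                  1,312.5671     4,706.1718      22,627.6269
P = 1,312.5671.
Convexity = Σ t(t+1)·PV / [P·(1+y)²] = 22,627.6269 / (1,312.5671 × 1.024144) = 16.83280.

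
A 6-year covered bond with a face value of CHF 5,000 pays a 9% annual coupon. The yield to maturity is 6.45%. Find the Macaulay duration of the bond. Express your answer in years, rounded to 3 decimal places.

4.958 years

Periodic yield y = 0.0645. Discount each cash flow and weight by its year:
  t   CF        PV=CF/(1+0.0645)^t    t·PV
  1       450.00       422.7337       422.7337
  2       450.00       397.1195       794.2389
  3       450.00       373.0573     1,119.1718
  4       450.00       350.4531     1,401.8122
  5       450.00       329.2185     1,646.0923
  6     5,450.00     3,745.6096    22,473.6575
  Σ                  5,618.1915    27,857.7065
Price P = Σ PV = 5,618.1915.
Macaulay duration = Σ(t·PV) / P = 27,857.7065 / 5,618.1915 = 4.95848 years.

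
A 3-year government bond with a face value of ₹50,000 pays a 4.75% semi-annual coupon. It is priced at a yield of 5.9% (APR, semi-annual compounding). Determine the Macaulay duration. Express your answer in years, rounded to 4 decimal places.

2.8281 years

Periodic yield y = 0.0295. Discount each cash flow and weight by its period:
  t   CF        PV=CF/(1+0.0295)^t    t·PV
  1     1,187.50     1,153.4726     1,153.4726
  2     1,187.50     1,120.4202     2,240.8403
  3     1,187.50     1,088.3149     3,264.9446
  4     1,187.50     1,057.1296     4,228.5182
  5     1,187.50     1,026.8378     5,134.1892
  6    51,187.50    42,993.7982   257,962.7890
  Σ                 48,439.9732   273,984.7539
Price P = Σ PV = 48,439.9732.
Macaulay duration = Σ(t·PV) / P = 273,984.7539 / 48,439.9732 = 5.65617 half-year periods.
In years: 5.65617 / 2 = 2.82809 years.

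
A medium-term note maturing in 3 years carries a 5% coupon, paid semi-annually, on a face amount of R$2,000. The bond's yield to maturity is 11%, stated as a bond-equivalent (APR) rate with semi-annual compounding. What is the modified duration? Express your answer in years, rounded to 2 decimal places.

Periodic yield y = 0.055. First find Macaulay duration:
  t   CF        PV=CF/(1+0.055)^t    t·PV
  1        50.00        47.3934        47.3934
  2        50.00        44.9226        89.8452
  3        50.00        42.5807       127.7420
  4        50.00        40.3608       161.4433
  5        50.00        38.2567       191.2836
  6     2,050.00     1,486.7540     8,920.5237
  Σ                  1,700.2682     9,538.2313
P = 1,700.2682; Macaulay duration = 9,538.2313 / 1,700.2682 = 5.60984 half-year periods = 2.80492 years.
Modified duration = D_Mac / (1 + y) = 2.80492 / 1.055 = 2.65869 years.

2.66 years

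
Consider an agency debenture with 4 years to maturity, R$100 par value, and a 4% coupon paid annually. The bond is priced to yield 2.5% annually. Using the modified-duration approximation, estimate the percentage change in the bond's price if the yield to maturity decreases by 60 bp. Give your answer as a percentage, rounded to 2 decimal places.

+2.21%

Periodic yield y = 0.025. Modified duration first:
  t   CF        PV=CF/(1+0.025)^t    t·PV
  1         4.00         3.9024         3.9024
  2         4.00         3.8073         7.6145
  3         4.00         3.7144        11.1432
  4       104.00        94.2189       376.8755
  Σ                    105.6430       399.5356
P = 105.6430; D_Mac = 3.78194 yrs; D_mod = 3.78194/(1+0.025) = 3.68970 yrs.
ΔP/P ≈ -D_mod · Δy = -3.68970 × (-0.006) = +0.022138 = +2.2138%.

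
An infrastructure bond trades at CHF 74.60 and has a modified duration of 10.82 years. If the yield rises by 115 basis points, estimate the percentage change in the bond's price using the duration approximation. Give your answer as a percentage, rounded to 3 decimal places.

Duration approximation: ΔP/P ≈ -D_mod · Δy = -10.82 × (+0.0115) = -0.124430.
As a percentage: -12.4430%.

-12.443%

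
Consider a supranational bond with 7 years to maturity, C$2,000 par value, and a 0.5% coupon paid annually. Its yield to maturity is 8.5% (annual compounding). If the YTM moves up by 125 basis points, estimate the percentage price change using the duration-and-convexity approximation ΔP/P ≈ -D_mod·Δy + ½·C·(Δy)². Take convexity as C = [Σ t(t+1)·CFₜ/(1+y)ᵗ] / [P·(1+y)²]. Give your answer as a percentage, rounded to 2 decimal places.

-7.54%

With y = 0.085:
  t   CF        PV=CF/(1+0.085)^t    t·PV        t(t+1)·PV
  1        10.00         9.2166         9.2166          18.4332
  2        10.00         8.4946        16.9891          50.9673
  3        10.00         7.8291        23.4872          93.9490
  4        10.00         7.2157        28.8630         144.3149
  5        10.00         6.6505        33.2523         199.5136
  6        10.00         6.1295        36.7767         257.4369
  7     2,010.00     1,135.5020     7,948.5138      63,588.1100
  Σ                  1,181.0378     8,097.0986      64,352.7249
P = 1,181.0378; D_Mac = 6.85592 yrs; D_mod = 6.31882 yrs; C = 46.28536.
Duration effect: -6.31882 × (+0.0125) = -0.078985
Convexity effect: 0.5 × 46.28536 × (0.0125)² = +0.0036160
ΔP/P ≈ -0.078985 + 0.0036160 = -0.075369 = -7.5369%.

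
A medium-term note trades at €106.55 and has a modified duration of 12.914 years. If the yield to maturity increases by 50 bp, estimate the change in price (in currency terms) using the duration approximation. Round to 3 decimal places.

Duration approximation: ΔP/P ≈ -D_mod · Δy = -12.914 × (+0.005) = -0.064570.
ΔP ≈ 106.55 × (-0.064570) = -6.8799335.

-€6.880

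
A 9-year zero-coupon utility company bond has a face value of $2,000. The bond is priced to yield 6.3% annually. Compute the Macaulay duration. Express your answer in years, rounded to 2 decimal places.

A zero-coupon bond has a single cash flow at maturity, so its Macaulay duration equals its maturity: 9 years.

9.00 years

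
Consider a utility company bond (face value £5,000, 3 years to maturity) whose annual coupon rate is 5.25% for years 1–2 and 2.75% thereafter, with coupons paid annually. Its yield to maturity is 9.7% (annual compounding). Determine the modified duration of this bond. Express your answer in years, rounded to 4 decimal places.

2.5887 years

Periodic yield y = 0.097. First find Macaulay duration:
  t   CF        PV=CF/(1+0.097)^t    t·PV
  1       262.50       239.2890       239.2890
  2       262.50       218.1303       436.2607
  3     5,137.50     3,891.6337    11,674.9010
  Σ                  4,349.0530    12,350.4506
P = 4,349.0530; Macaulay duration = 12,350.4506 / 4,349.0530 = 2.83980 years.
Modified duration = D_Mac / (1 + y) = 2.83980 / 1.097 = 2.58870 years.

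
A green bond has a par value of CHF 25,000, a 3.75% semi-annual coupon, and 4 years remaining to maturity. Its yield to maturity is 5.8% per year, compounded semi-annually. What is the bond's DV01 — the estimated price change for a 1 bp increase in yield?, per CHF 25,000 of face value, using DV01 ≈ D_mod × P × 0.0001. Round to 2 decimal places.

Periodic yield y = 0.029.
  t   CF        PV=CF/(1+0.029)^t    t·PV
  1       468.75       455.5394       455.5394
  2       468.75       442.7010       885.4021
  3       468.75       430.2245     1,290.6736
  4       468.75       418.0996     1,672.3985
  5       468.75       406.3165     2,031.5823
  6       468.75       394.8654     2,369.1921
  7       468.75       383.7370     2,686.1589
  8    25,468.75    20,262.1083   162,096.8664
  Σ                 23,193.5916   173,487.8132
P = 23,193.5916; D_Mac = 7.47999 half-year periods = 3.73999 yrs; D_mod = 3.63459 yrs.
DV01 ≈ 3.63459 × 23,193.5916 × 0.0001 = 8.429923.

CHF 8.43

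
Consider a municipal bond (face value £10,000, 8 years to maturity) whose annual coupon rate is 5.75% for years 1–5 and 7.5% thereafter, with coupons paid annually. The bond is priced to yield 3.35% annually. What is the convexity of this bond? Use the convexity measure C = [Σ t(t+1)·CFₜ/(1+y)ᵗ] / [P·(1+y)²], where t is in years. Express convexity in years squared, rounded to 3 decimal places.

53.423

With y = 0.0335:
  t   CF        PV=CF/(1+0.0335)^t    t·PV        t(t+1)·PV
  1       575.00       556.3619       556.3619       1,112.7238
  2       575.00       538.3279     1,076.6558       3,229.9674
  3       575.00       520.8785     1,562.6354       6,250.5416
  4       575.00       503.9946     2,015.9786      10,079.8929
  5       575.00       487.6581     2,438.2905      14,629.7429
  6       750.00       615.4579     3,692.7476      25,849.2334
  7       750.00       595.5084     4,168.5588      33,348.4708
  8    10,750.00     8,258.9458    66,071.5665     594,644.0983
  Σ                 12,077.1331    81,582.7951     689,144.6710
P = 12,077.1331.
Convexity = Σ t(t+1)·PV / [P·(1+y)²] = 689,144.6710 / (12,077.1331 × 1.068122) = 53.42267.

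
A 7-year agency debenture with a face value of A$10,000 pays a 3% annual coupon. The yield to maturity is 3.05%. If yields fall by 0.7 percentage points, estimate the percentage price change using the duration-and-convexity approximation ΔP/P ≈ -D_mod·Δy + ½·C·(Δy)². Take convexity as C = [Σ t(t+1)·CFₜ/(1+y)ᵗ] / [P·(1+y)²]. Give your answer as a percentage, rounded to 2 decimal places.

With y = 0.0305:
  t   CF        PV=CF/(1+0.0305)^t    t·PV        t(t+1)·PV
  1       300.00       291.1208       291.1208         582.2416
  2       300.00       282.5044       565.0089       1,695.0266
  3       300.00       274.1431       822.4292       3,289.7168
  4       300.00       266.0292     1,064.1167       5,320.5835
  5       300.00       258.1554     1,290.7772       7,744.6631
  6       300.00       250.5147     1,503.0884      10,521.6189
  7    10,300.00     8,346.4395    58,425.0768     467,400.6144
  Σ                  9,968.9072    63,961.6180     496,554.4649
P = 9,968.9072; D_Mac = 6.41611 yrs; D_mod = 6.22621 yrs; C = 46.90545.
Duration effect: -6.22621 × (-0.007) = +0.043583
Convexity effect: 0.5 × 46.90545 × (-0.007)² = +0.0011492
ΔP/P ≈ +0.043583 + 0.0011492 = +0.044733 = +4.4733%.

+4.47%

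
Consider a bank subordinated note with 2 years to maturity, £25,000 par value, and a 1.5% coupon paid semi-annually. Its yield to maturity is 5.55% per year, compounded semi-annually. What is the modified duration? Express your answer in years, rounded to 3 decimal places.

1.923 years

Periodic yield y = 0.02775. First find Macaulay duration:
  t   CF        PV=CF/(1+0.02775)^t    t·PV
  1       187.50       182.4374       182.4374
  2       187.50       177.5114       355.0228
  3       187.50       172.7185       518.1554
  4    25,187.50    22,575.3827    90,301.5309
  Σ                 23,108.0500    91,357.1465
P = 23,108.0500; Macaulay duration = 91,357.1465 / 23,108.0500 = 3.95348 half-year periods = 1.97674 years.
Modified duration = D_Mac / (1 + y) = 1.97674 / 1.02775 = 1.92337 years.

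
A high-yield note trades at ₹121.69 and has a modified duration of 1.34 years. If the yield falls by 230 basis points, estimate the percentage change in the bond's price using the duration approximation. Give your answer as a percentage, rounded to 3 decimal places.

Duration approximation: ΔP/P ≈ -D_mod · Δy = -1.34 × (-0.023) = +0.030820.
As a percentage: +3.0820%.

+3.082%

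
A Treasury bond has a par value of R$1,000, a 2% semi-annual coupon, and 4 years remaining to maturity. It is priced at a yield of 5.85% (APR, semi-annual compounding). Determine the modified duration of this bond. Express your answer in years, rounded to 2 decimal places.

3.74 years

Periodic yield y = 0.02925. First find Macaulay duration:
  t   CF        PV=CF/(1+0.02925)^t    t·PV
  1        10.00         9.7158         9.7158
  2        10.00         9.4397        18.8794
  3        10.00         9.1714        27.5143
  4        10.00         8.9108        35.6432
  5        10.00         8.6576        43.2878
  6        10.00         8.4115        50.4692
  7        10.00         8.1725        57.2074
  8     1,010.00       801.9631     6,415.7045
  Σ                    864.4424     6,658.4216
P = 864.4424; Macaulay duration = 6,658.4216 / 864.4424 = 7.70256 half-year periods = 3.85128 years.
Modified duration = D_Mac / (1 + y) = 3.85128 / 1.02925 = 3.74183 years.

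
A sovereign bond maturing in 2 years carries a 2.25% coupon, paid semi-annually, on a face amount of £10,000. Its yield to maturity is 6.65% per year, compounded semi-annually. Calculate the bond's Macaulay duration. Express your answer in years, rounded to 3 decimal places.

1.965 years

Periodic yield y = 0.03325. Discount each cash flow and weight by its period:
  t   CF        PV=CF/(1+0.03325)^t    t·PV
  1       112.50       108.8797       108.8797
  2       112.50       105.3760       210.7520
  3       112.50       101.9850       305.9550
  4    10,112.50     8,872.3135    35,489.2540
  Σ                  9,188.5542    36,114.8407
Price P = Σ PV = 9,188.5542.
Macaulay duration = Σ(t·PV) / P = 36,114.8407 / 9,188.5542 = 3.93042 half-year periods.
In years: 3.93042 / 2 = 1.96521 years.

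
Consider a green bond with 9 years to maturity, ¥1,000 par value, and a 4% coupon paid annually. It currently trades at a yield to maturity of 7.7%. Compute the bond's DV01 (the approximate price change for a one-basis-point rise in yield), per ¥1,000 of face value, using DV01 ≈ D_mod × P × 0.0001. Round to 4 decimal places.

¥0.5346

Periodic yield y = 0.077.
  t   CF        PV=CF/(1+0.077)^t    t·PV
  1        40.00        37.1402        37.1402
  2        40.00        34.4849        68.9697
  3        40.00        32.0194        96.0581
  4        40.00        29.7302       118.9206
  5        40.00        27.6046       138.0230
  6        40.00        25.6310       153.7861
  7        40.00        23.7985       166.5897
  8        40.00        22.0971       176.7764
  9     1,040.00       533.4479     4,801.0311
  Σ                    765.9537     5,757.2950
P = 765.9537; D_Mac = 7.51651 yrs; D_mod = 6.97911 yrs.
DV01 ≈ 6.97911 × 765.9537 × 0.0001 = 0.534568.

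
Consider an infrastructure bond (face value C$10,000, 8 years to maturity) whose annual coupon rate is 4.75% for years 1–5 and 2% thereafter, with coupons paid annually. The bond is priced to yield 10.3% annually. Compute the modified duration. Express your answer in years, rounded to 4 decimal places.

5.9442 years

Periodic yield y = 0.103. First find Macaulay duration:
  t   CF        PV=CF/(1+0.103)^t    t·PV
  1       475.00       430.6437       430.6437
  2       475.00       390.4295       780.8589
  3       475.00       353.9705     1,061.9115
  4       475.00       320.9161     1,283.6646
  5       475.00       290.9484     1,454.7422
  6       200.00       111.0649       666.3895
  7       200.00       100.6935       704.8545
  8    10,200.00     4,655.8188    37,246.5506
  Σ                  6,654.4855    43,629.6156
P = 6,654.4855; Macaulay duration = 43,629.6156 / 6,654.4855 = 6.55642 years.
Modified duration = D_Mac / (1 + y) = 6.55642 / 1.103 = 5.94417 years.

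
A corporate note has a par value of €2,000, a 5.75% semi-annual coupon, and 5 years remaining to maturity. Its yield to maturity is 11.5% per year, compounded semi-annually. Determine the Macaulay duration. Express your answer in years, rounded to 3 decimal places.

4.324 years

Periodic yield y = 0.0575. Discount each cash flow and weight by its period:
  t   CF        PV=CF/(1+0.0575)^t    t·PV
  1        57.50        54.3735        54.3735
  2        57.50        51.4170       102.8341
  3        57.50        48.6213       145.8640
  4        57.50        45.9776       183.9104
  5        57.50        43.4776       217.3882
  6        57.50        41.1136       246.6816
  7        57.50        38.8781       272.1468
  8        57.50        36.7642       294.1134
  9        57.50        34.7652       312.8866
  10    2,057.50     1,176.3487    11,763.4872
  Σ                  1,571.7369    13,593.6858
Price P = Σ PV = 1,571.7369.
Macaulay duration = Σ(t·PV) / P = 13,593.6858 / 1,571.7369 = 8.64883 half-year periods.
In years: 8.64883 / 2 = 4.32442 years.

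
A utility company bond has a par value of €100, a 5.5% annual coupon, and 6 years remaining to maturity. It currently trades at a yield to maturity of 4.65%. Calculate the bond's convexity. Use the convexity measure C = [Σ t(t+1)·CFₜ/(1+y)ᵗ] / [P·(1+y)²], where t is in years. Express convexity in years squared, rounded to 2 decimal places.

With y = 0.0465:
  t   CF        PV=CF/(1+0.0465)^t    t·PV        t(t+1)·PV
  1         5.50         5.2556         5.2556          10.5112
  2         5.50         5.0221        10.0442          30.1325
  3         5.50         4.7989        14.3968          57.5872
  4         5.50         4.5857        18.3428          91.7140
  5         5.50         4.3819        21.9097         131.4582
  6       105.50        80.3188       481.9126       3,373.3885
  Σ                    104.3631       551.8617       3,694.7917
P = 104.3631.
Convexity = Σ t(t+1)·PV / [P·(1+y)²] = 3,694.7917 / (104.3631 × 1.095162) = 32.32695.

32.33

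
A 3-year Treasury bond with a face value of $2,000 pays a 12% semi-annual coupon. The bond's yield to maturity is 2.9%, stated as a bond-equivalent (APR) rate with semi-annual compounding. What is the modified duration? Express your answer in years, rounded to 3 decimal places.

Periodic yield y = 0.0145. First find Macaulay duration:
  t   CF        PV=CF/(1+0.0145)^t    t·PV
  1       120.00       118.2849       118.2849
  2       120.00       116.5943       233.1885
  3       120.00       114.9278       344.7834
  4       120.00       113.2852       453.1407
  5       120.00       111.6660       558.3300
  6     2,120.00     1,944.5699    11,667.4192
  Σ                  2,519.3280    13,375.1467
P = 2,519.3280; Macaulay duration = 13,375.1467 / 2,519.3280 = 5.30901 half-year periods = 2.65451 years.
Modified duration = D_Mac / (1 + y) = 2.65451 / 1.0145 = 2.61657 years.

2.617 years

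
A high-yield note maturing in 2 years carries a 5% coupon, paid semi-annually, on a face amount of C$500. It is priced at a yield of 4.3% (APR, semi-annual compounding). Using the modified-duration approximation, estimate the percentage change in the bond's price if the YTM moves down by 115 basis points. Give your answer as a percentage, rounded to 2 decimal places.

+2.17%

Periodic yield y = 0.0215. Modified duration first:
  t   CF        PV=CF/(1+0.0215)^t    t·PV
  1        12.50        12.2369        12.2369
  2        12.50        11.9794        23.9587
  3        12.50        11.7272        35.1816
  4       512.50       470.6959     1,882.7835
  Σ                    506.6393     1,954.1607
P = 506.6393; D_Mac = 3.85710 half-year periods = 1.92855 yrs; D_mod = 1.92855/(1+0.0215) = 1.88796 yrs.
ΔP/P ≈ -D_mod · Δy = -1.88796 × (-0.0115) = +0.021712 = +2.1712%.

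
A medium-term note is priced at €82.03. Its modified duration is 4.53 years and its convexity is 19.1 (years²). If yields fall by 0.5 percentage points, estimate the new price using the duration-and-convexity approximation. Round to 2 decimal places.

Duration effect: -D_mod·Δy = -4.53 × (-0.005) = +0.022650
Convexity effect: ½·C·(Δy)² = 0.5 × 19.1 × (-0.005)² = +0.00023875
ΔP/P ≈ +0.022650 + 0.00023875 = +0.02288875
New price ≈ 82.03 × (1 + 0.02288875) = 83.9075641625.

€83.91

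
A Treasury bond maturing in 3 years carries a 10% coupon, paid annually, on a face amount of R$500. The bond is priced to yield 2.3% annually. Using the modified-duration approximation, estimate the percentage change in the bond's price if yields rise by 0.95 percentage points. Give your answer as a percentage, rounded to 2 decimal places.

Periodic yield y = 0.023. Modified duration first:
  t   CF        PV=CF/(1+0.023)^t    t·PV
  1        50.00        48.8759        48.8759
  2        50.00        47.7770        95.5540
  3       550.00       513.7310     1,541.1931
  Σ                    610.3839     1,685.6229
P = 610.3839; D_Mac = 2.76158 yrs; D_mod = 2.76158/(1+0.023) = 2.69949 yrs.
ΔP/P ≈ -D_mod · Δy = -2.69949 × (+0.0095) = -0.025645 = -2.5645%.

-2.56%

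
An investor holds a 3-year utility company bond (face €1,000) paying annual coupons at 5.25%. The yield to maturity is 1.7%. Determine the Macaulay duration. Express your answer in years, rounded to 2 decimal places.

2.86 years

Periodic yield y = 0.017. Discount each cash flow and weight by its year:
  t   CF        PV=CF/(1+0.017)^t    t·PV
  1        52.50        51.6224        51.6224
  2        52.50        50.7595       101.5190
  3     1,052.50     1,000.5971     3,001.7913
  Σ                  1,102.9790     3,154.9328
Price P = Σ PV = 1,102.9790.
Macaulay duration = Σ(t·PV) / P = 3,154.9328 / 1,102.9790 = 2.86037 years.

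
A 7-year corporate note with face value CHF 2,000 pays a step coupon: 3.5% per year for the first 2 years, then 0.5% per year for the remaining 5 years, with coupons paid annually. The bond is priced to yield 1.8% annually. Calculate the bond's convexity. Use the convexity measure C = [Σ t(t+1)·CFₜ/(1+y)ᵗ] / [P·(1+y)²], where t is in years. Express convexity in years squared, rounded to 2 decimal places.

With y = 0.018:
  t   CF        PV=CF/(1+0.018)^t    t·PV        t(t+1)·PV
  1        70.00        68.7623        68.7623         137.5246
  2        70.00        67.5464       135.0929         405.2787
  3        10.00         9.4789        28.4366         113.7465
  4        10.00         9.3113        37.2451         186.2254
  5        10.00         9.1466        45.7331         274.3989
  6        10.00         8.9849        53.9094         377.3659
  7     2,010.00     1,774.0327    12,418.2286      99,345.8291
  Σ                  1,947.2631    12,787.4081     100,840.3689
P = 1,947.2631.
Convexity = Σ t(t+1)·PV / [P·(1+y)²] = 100,840.3689 / (1,947.2631 × 1.036324) = 49.97056.

49.97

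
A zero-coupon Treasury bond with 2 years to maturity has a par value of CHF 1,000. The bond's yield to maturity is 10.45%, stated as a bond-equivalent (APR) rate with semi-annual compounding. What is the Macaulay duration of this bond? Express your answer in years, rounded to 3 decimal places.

2.000 years

A zero-coupon bond has a single cash flow at maturity, so its Macaulay duration equals its maturity: 2 years.
(Equivalently: 4 semi-annual periods ÷ 2 = 2 years.)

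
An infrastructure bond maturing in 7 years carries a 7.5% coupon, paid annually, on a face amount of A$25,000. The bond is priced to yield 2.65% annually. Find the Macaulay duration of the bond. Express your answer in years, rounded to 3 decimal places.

Periodic yield y = 0.0265. Discount each cash flow and weight by its year:
  t   CF        PV=CF/(1+0.0265)^t    t·PV
  1     1,875.00     1,826.5952     1,826.5952
  2     1,875.00     1,779.4401     3,558.8801
  3     1,875.00     1,733.5023     5,200.5068
  4     1,875.00     1,688.7504     6,755.0015
  5     1,875.00     1,645.1538     8,225.7690
  6     1,875.00     1,602.6827     9,616.0962
  7    26,875.00    22,378.7486   156,651.2400
  Σ                 32,654.8730   191,834.0888
Price P = Σ PV = 32,654.8730.
Macaulay duration = Σ(t·PV) / P = 191,834.0888 / 32,654.8730 = 5.87459 years.

5.875 years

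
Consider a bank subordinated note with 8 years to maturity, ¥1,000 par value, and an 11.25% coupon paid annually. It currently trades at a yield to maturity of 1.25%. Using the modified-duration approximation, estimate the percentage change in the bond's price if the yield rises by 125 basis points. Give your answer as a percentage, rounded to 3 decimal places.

-7.743%

Periodic yield y = 0.0125. Modified duration first:
  t   CF        PV=CF/(1+0.0125)^t    t·PV
  1       112.50       111.1111       111.1111
  2       112.50       109.7394       219.4787
  3       112.50       108.3846       325.1537
  4       112.50       107.0465       428.1859
  5       112.50       105.7249       528.6246
  6       112.50       104.4197       626.5180
  7       112.50       103.1305       721.9138
  8     1,112.50     1,007.2558     8,058.0462
  Σ                  1,756.8124    11,019.0321
P = 1,756.8124; D_Mac = 6.27217 yrs; D_mod = 6.27217/(1+0.0125) = 6.19474 yrs.
ΔP/P ≈ -D_mod · Δy = -6.19474 × (+0.0125) = -0.077434 = -7.7434%.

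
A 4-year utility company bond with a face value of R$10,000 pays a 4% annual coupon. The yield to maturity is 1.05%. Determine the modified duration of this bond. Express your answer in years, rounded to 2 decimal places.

3.75 years

Periodic yield y = 0.0105. First find Macaulay duration:
  t   CF        PV=CF/(1+0.0105)^t    t·PV
  1       400.00       395.8436       395.8436
  2       400.00       391.7305       783.4609
  3       400.00       387.6600     1,162.9801
  4    10,400.00     9,974.4296    39,897.7183
  Σ                 11,149.6637    42,240.0030
P = 11,149.6637; Macaulay duration = 42,240.0030 / 11,149.6637 = 3.78846 years.
Modified duration = D_Mac / (1 + y) = 3.78846 / 1.0105 = 3.74909 years.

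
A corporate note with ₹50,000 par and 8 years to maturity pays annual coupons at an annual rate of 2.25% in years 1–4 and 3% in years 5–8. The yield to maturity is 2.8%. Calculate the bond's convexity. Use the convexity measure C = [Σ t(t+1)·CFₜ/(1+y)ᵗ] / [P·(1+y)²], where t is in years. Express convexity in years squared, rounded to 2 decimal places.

60.95

With y = 0.028:
  t   CF        PV=CF/(1+0.028)^t    t·PV        t(t+1)·PV
  1     1,125.00     1,094.3580     1,094.3580       2,188.7160
  2     1,125.00     1,064.5506     2,129.1011       6,387.3034
  3     1,125.00     1,035.5550     3,106.6651      12,426.6602
  4     1,125.00     1,007.3492     4,029.3970      20,146.9848
  5     1,500.00     1,306.5490     6,532.7448      39,196.4685
  6     1,500.00     1,270.9620     7,625.7721      53,380.4046
  7     1,500.00     1,236.3444     8,654.4106      69,235.2849
  8    51,500.00    41,291.6571   330,333.2565   2,972,999.3086
  Σ                 49,307.3252   363,505.7051   3,175,961.1310
P = 49,307.3252.
Convexity = Σ t(t+1)·PV / [P·(1+y)²] = 3,175,961.1310 / (49,307.3252 × 1.056784) = 60.95053.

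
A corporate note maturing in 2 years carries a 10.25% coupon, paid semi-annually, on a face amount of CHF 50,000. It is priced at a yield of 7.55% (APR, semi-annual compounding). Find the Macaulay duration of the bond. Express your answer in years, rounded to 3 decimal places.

Periodic yield y = 0.03775. Discount each cash flow and weight by its period:
  t   CF        PV=CF/(1+0.03775)^t    t·PV
  1     2,562.50     2,469.2845     2,469.2845
  2     2,562.50     2,379.4599     4,758.9198
  3     2,562.50     2,292.9028     6,878.7085
  4    52,562.50    45,321.5803   181,286.3213
  Σ                 52,463.2276   195,393.2341
Price P = Σ PV = 52,463.2276.
Macaulay duration = Σ(t·PV) / P = 195,393.2341 / 52,463.2276 = 3.72438 half-year periods.
In years: 3.72438 / 2 = 1.86219 years.

1.862 years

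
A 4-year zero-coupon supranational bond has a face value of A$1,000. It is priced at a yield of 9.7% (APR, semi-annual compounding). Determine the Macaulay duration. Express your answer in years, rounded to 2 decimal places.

4.00 years

A zero-coupon bond has a single cash flow at maturity, so its Macaulay duration equals its maturity: 4 years.
(Equivalently: 8 semi-annual periods ÷ 2 = 4 years.)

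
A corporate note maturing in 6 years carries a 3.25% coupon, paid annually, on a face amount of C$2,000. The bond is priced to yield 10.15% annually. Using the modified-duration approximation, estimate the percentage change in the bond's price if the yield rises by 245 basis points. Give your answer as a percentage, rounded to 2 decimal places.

Periodic yield y = 0.1015. Modified duration first:
  t   CF        PV=CF/(1+0.1015)^t    t·PV
  1        65.00        59.0104        59.0104
  2        65.00        53.5728       107.1456
  3        65.00        48.6362       145.9087
  4        65.00        44.1545       176.6182
  5        65.00        40.0858       200.4291
  6     2,065.00     1,156.1470     6,936.8818
  Σ                  1,401.6068     7,625.9939
P = 1,401.6068; D_Mac = 5.44089 yrs; D_mod = 5.44089/(1+0.1015) = 4.93953 yrs.
ΔP/P ≈ -D_mod · Δy = -4.93953 × (+0.0245) = -0.121019 = -12.1019%.

-12.10%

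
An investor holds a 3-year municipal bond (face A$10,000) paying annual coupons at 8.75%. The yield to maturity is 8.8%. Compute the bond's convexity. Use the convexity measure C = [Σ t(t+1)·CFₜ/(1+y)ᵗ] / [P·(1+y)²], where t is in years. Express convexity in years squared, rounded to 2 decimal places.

With y = 0.088:
  t   CF        PV=CF/(1+0.088)^t    t·PV        t(t+1)·PV
  1       875.00       804.2279       804.2279       1,608.4559
  2       875.00       739.1801     1,478.3602       4,435.0806
  3    10,875.00     8,443.8902    25,331.6707     101,326.6829
  Σ                  9,987.2983    27,614.2589     107,370.2194
P = 9,987.2983.
Convexity = Σ t(t+1)·PV / [P·(1+y)²] = 107,370.2194 / (9,987.2983 × 1.183744) = 9.08193.

9.08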